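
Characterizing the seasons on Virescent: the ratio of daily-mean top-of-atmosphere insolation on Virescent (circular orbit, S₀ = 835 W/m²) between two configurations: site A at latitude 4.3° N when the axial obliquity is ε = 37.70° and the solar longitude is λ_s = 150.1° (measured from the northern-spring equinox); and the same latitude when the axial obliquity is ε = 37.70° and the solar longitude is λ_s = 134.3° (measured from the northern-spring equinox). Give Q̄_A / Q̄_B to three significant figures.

— Configuration A (φ=+4.3°):
Solar declination: sin δ = sin ε · sin λ_s = sin 37.70° × sin 150.1° = 0.30484, so δ = +17.748°.
cos H₀ = −tan(+4.3°) tan(+17.748°) = -0.0241, H₀ = 1.5949 rad.
Bracket: H₀ sin φ sin δ + cos φ cos δ sin H₀ = 1.5949×0.07498×0.30484 + 0.99719×0.95240×0.99971 = 0.036454 + 0.949448 = 0.985902.
Q̄ = (S₀/π) × [bracket] = (835/π) × 0.985902 = 262.04 W/m².
— Configuration B (φ=+4.3°):
Solar declination: sin δ = sin ε · sin λ_s = sin 37.70° × sin 134.3° = 0.43767, so δ = +25.955°.
cos H₀ = −tan(+4.3°) tan(+25.955°) = -0.0366, H₀ = 1.6074 rad.
Bracket: H₀ sin φ sin δ + cos φ cos δ sin H₀ = 1.6074×0.07498×0.43767 + 0.99719×0.89914×0.99933 = 0.052749 + 0.896013 = 0.948762.
Q̄ = (S₀/π) × [bracket] = (835/π) × 0.948762 = 252.17 W/m².
Ratio Q̄_A / Q̄_B = 262.04 / 252.17 = 1.039.

Q̄_A / Q̄_B ≈ 1.04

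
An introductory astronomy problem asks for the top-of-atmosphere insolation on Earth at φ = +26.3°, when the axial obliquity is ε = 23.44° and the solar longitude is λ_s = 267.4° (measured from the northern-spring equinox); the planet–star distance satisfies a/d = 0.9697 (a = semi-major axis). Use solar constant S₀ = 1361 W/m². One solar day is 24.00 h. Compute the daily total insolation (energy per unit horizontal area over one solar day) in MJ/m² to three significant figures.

19.9 MJ/m²

Solar declination: sin δ = sin ε · sin λ_s = sin 23.44° × sin 267.4° = -0.39738, so δ = -23.414°.
cos H₀ = −tan(+26.3°) tan(-23.414°) = 0.2140, H₀ = 1.3551 rad.
Bracket: H₀ sin φ sin δ + cos φ cos δ sin H₀ = 1.3551×0.44307×-0.39738 + 0.89649×0.91765×0.97683 = -0.238589 + 0.803603 = 0.565014.
Inverse-square distance factor (a/d)² = 0.9697² = 0.940318.
Q̄ = (S₀/π) × 0.940318 × [bracket] = (1361/π) × 0.940318 × 0.565014 = 230.17 W/m².
Daily total = Q̄ × 24.00 h × 3600 s/h = 230.17 × 24.00 × 3600 / 10⁶ = 19.89 MJ/m².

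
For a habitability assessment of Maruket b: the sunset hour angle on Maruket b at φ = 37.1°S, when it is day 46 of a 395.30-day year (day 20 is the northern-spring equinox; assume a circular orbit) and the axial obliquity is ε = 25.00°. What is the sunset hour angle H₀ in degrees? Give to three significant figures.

Solar longitude: λ_s = 360° × (46 − 20)/395.30 = 23.678°.
sin δ = sin 25.00° × sin 23.678° = 0.16972, so δ = +9.772°.
cos H₀ = −tan φ · tan δ = −tan(-37.1°) × tan(+9.772°) = 0.1303, so H₀ = 1.4402 rad = 82.52°.

H₀ = 82.5°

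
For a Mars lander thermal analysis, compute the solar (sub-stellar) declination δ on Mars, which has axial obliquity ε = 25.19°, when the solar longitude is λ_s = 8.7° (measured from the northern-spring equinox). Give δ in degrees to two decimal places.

δ = +3.69°

sin δ = sin ε · sin λ_s = sin 25.19° × sin 8.7° = 0.064380.
δ = arcsin(0.064380) = +3.69°.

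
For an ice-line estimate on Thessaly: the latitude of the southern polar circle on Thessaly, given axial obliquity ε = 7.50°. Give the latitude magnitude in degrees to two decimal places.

The polar circle is the lowest latitude that experiences at least one full rotation of continuous darkness at the northern-summer solstice; it lies at |φ| = 90° − ε = 90° − 7.50° = 82.50°.

82.50°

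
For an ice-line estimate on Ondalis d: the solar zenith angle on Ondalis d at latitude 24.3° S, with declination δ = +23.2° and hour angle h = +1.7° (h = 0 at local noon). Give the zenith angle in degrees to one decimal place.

θ_z = 47.5°

cos θ_z = sin φ sin δ + cos φ cos δ cos h = -0.162113 + 0.837334 = 0.675221.
θ_z = arccos(0.675221) = 47.5°.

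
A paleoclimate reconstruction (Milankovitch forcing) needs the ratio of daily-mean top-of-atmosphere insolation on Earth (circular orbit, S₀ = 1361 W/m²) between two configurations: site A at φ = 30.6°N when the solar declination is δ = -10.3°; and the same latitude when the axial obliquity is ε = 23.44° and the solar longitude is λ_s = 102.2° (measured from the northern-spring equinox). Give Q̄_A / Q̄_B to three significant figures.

— Configuration A (φ=+30.6°):
cos H₀ = −tan(+30.6°) tan(-10.300°) = 0.1075, H₀ = 1.4631 rad.
Bracket: H₀ sin φ sin δ + cos φ cos δ sin H₀ = 1.4631×0.50904×-0.17880 + 0.86074×0.98389×0.99421 = -0.133166 + 0.841970 = 0.708804.
Q̄ = (S₀/π) × [bracket] = (1361/π) × 0.708804 = 307.07 W/m².
— Configuration B (φ=+30.6°):
Solar declination: sin δ = sin ε · sin λ_s = sin 23.44° × sin 102.2° = 0.38880, so δ = +22.880°.
cos H₀ = −tan(+30.6°) tan(+22.880°) = -0.2496, H₀ = 1.8230 rad.
Bracket: H₀ sin φ sin δ + cos φ cos δ sin H₀ = 1.8230×0.50904×0.38880 + 0.86074×0.92132×0.96836 = 0.360799 + 0.767926 = 1.128725.
Q̄ = (S₀/π) × [bracket] = (1361/π) × 1.128725 = 488.99 W/m².
Ratio Q̄_A / Q̄_B = 307.07 / 488.99 = 0.6280.

Q̄_A / Q̄_B ≈ 0.628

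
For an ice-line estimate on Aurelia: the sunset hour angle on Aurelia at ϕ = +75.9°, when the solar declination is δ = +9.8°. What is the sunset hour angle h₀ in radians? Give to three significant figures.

h₀ = 2.33 rad

cos h₀ = −tan ϕ · tan δ = −tan(+75.9°) × tan(+9.800°) = -0.6877, so h₀ = 2.3291 rad = 133.45°.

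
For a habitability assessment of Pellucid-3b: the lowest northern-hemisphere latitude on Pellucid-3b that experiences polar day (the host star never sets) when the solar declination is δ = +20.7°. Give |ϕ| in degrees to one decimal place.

Polar day requires cos h₀ = −tan ϕ tan δ ≤ −1, i.e. tan ϕ tan δ ≥ 1.
The boundary is |tan ϕ| · |tan δ| = 1, so |ϕ| = 90° − |δ| = 90° − 20.7° = 69.3° in the northern hemisphere.

|ϕ| = 69.3°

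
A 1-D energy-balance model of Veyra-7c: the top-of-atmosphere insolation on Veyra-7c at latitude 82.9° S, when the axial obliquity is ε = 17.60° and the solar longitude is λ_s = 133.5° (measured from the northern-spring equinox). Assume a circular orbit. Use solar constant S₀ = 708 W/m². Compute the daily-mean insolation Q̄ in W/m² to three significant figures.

Q̄ ≈ 0.00 W/m²

Solar declination: sin δ = sin ε · sin λ_s = sin 17.60° × sin 133.5° = 0.21933, so δ = +12.670°.
cos H₀ = −tan(-82.9°) tan(+12.670°) = 1.8048 ≥ 1 ⇒ polar night, H₀ = 0 and Q̄ = 0.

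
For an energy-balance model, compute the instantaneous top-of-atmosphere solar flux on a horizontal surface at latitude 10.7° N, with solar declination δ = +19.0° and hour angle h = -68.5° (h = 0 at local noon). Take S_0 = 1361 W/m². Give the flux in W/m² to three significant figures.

546 W/m²

cos θ_z = sin ϕ sin δ + cos ϕ cos δ cos h = 0.060447 + 0.340508 = 0.400955.
Flux = S_0 · cos θ_z = 1361 × 0.400955 = 545.7 W/m².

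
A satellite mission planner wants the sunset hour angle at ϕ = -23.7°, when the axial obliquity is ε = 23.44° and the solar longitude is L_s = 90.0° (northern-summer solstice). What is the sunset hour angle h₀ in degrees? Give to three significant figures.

h₀ = 79.0°

Solar declination: sin δ = sin ε · sin L_s = sin 23.44° × sin 90.0° = 0.39779, so δ = +23.440°.
cos h₀ = −tan ϕ · tan δ = −tan(-23.7°) × tan(+23.440°) = 0.1903, so h₀ = 1.3793 rad = 79.03°.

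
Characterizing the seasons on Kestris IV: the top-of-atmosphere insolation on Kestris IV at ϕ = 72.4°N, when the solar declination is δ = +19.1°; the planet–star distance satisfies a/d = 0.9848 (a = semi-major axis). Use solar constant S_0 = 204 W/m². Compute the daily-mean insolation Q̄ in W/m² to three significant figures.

cos h₀ = −tan(+72.4°) tan(+19.100°) = -1.0916 ≤ −1 ⇒ polar day, h₀ = π.
Bracket: h₀ sin ϕ sin δ + cos ϕ cos δ sin h₀ = 3.1416×0.95319×0.32722 + 0.30237×0.94495×0.00000 = 0.979874 + 0.000000 = 0.979874.
Inverse-square distance factor (a/d)² = 0.9848² = 0.969831.
Q̄ = (S_0/π) × 0.969831 × [bracket] = (204/π) × 0.969831 × 0.979874 = 61.71 W/m².

Q̄ ≈ 61.7 W/m²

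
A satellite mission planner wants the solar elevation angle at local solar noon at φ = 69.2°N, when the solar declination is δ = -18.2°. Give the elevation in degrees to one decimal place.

2.6°

At local noon the hour angle is zero, so the zenith angle equals |φ − δ| = |+69.2° − (-18.200°)| = 87.400°.
Elevation = 90° − 87.400° = 2.6°.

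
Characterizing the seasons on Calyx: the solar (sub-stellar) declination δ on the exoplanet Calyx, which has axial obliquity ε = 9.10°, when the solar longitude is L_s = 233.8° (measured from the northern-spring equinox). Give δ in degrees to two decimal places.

δ = -7.33°

sin δ = sin ε · sin L_s = sin 9.10° × sin 233.8° = -0.127627.
δ = arcsin(-0.127627) = -7.33°.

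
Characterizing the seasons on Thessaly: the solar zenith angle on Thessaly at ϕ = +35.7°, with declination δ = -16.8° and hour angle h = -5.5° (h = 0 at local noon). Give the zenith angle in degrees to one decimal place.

cos θ_z = sin ϕ sin δ + cos ϕ cos δ cos h = -0.168662 + 0.773844 = 0.605182.
θ_z = arccos(0.605182) = 52.8°.

θ_z = 52.8°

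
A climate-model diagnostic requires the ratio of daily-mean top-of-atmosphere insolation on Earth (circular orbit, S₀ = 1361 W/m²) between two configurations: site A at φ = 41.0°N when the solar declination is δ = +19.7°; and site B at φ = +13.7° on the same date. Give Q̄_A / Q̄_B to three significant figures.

Q̄_A / Q̄_B ≈ 1.05

— Configuration A (φ=+41.0°):
cos H₀ = −tan(+41.0°) tan(+19.700°) = -0.3112, H₀ = 1.8873 rad.
Bracket: H₀ sin φ sin δ + cos φ cos δ sin H₀ = 1.8873×0.65606×0.33710 + 0.75471×0.94147×0.95033 = 0.417391 + 0.675244 = 1.092635.
Q̄ = (S₀/π) × [bracket] = (1361/π) × 1.092635 = 473.35 W/m².
— Configuration B (φ=+13.7°):
cos H₀ = −tan(+13.7°) tan(+19.700°) = -0.0873, H₀ = 1.6582 rad.
Bracket: H₀ sin φ sin δ + cos φ cos δ sin H₀ = 1.6582×0.23684×0.33710 + 0.97155×0.94147×0.99618 = 0.132389 + 0.911191 = 1.043580.
Q̄ = (S₀/π) × [bracket] = (1361/π) × 1.043580 = 452.10 W/m².
Ratio Q̄_A / Q̄_B = 473.35 / 452.10 = 1.047.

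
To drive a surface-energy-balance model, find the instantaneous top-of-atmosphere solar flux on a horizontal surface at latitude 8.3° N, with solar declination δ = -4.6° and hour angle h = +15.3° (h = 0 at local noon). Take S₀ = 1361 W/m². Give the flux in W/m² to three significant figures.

1.28e+03 W/m²

cos θ_z = sin φ sin δ + cos φ cos δ cos h = -0.011577 + 0.951380 = 0.939803.
Flux = S₀ · cos θ_z = 1361 × 0.939803 = 1279 W/m².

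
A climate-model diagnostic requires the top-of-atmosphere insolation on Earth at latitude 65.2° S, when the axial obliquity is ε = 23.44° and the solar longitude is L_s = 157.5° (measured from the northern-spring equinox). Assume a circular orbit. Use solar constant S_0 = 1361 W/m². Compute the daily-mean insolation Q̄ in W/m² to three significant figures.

Q̄ ≈ 95.6 W/m²

Solar declination: sin δ = sin ε · sin L_s = sin 23.44° × sin 157.5° = 0.15223, so δ = +8.756°.
cos h₀ = −tan(-65.2°) tan(+8.756°) = 0.3333, h₀ = 1.2310 rad.
Bracket: h₀ sin ϕ sin δ + cos ϕ cos δ sin h₀ = 1.2310×-0.90778×0.15223 + 0.41945×0.98835×0.94281 = -0.170114 + 0.390855 = 0.220741.
Q̄ = (S_0/π) × [bracket] = (1361/π) × 0.220741 = 95.63 W/m².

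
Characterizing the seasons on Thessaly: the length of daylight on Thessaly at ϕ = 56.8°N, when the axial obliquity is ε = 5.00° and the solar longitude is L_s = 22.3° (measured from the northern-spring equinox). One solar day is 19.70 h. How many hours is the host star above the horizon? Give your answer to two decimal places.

10.17 h

Solar declination: sin δ = sin ε · sin L_s = sin 5.00° × sin 22.3° = 0.03307, so δ = +1.895°.
cos h₀ = −tan ϕ · tan δ = −tan(+56.8°) × tan(+1.895°) = -0.0506, so h₀ = 1.6214 rad = 92.90°.
Daylight = 2h₀/(2π) × 19.70 h = (1.6214/π) × 19.70 = 10.17 h.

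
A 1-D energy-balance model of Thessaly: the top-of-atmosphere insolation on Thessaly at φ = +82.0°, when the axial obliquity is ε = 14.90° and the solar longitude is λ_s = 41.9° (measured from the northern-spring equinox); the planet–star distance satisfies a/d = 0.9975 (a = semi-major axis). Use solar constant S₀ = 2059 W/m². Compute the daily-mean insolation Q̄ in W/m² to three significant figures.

Solar declination: sin δ = sin ε · sin λ_s = sin 14.90° × sin 41.9° = 0.17172, so δ = +9.888°.
cos H₀ = −tan(+82.0°) tan(+9.888°) = -1.2403 ≤ −1 ⇒ polar day, H₀ = π.
Bracket: H₀ sin φ sin δ + cos φ cos δ sin H₀ = 3.1416×0.99027×0.17172 + 0.13917×0.98515×0.00000 = 0.534226 + 0.000000 = 0.534226.
Inverse-square distance factor (a/d)² = 0.9975² = 0.995006.
Q̄ = (S₀/π) × 0.995006 × [bracket] = (2059/π) × 0.995006 × 0.534226 = 348.4 W/m².

Q̄ ≈ 348 W/m²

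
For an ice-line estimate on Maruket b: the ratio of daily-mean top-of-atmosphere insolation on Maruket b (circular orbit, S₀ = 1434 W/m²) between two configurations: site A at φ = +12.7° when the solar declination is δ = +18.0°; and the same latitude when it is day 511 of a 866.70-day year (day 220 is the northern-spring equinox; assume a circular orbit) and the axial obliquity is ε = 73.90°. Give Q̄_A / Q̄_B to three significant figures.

— Configuration A (φ=+12.7°):
cos H₀ = −tan(+12.7°) tan(+18.000°) = -0.0732, H₀ = 1.6441 rad.
Bracket: H₀ sin φ sin δ + cos φ cos δ sin H₀ = 1.6441×0.21985×0.30902 + 0.97553×0.95106×0.99732 = 0.111697 + 0.925301 = 1.036998.
Q̄ = (S₀/π) × [bracket] = (1434/π) × 1.036998 = 473.34 W/m².
— Configuration B (φ=+12.7°):
Solar longitude: λ_s = 360° × (511 − 220)/866.70 = 120.872°.
sin δ = sin 73.90° × sin 120.872° = 0.82465, so δ = +55.553°.
cos H₀ = −tan(+12.7°) tan(+55.553°) = -0.3286, H₀ = 1.9056 rad.
Bracket: H₀ sin φ sin δ + cos φ cos δ sin H₀ = 1.9056×0.21985×0.82465 + 0.97553×0.56564×0.94449 = 0.345484 + 0.521168 = 0.866652.
Q̄ = (S₀/π) × [bracket] = (1434/π) × 0.866652 = 395.59 W/m².
Ratio Q̄_A / Q̄_B = 473.34 / 395.59 = 1.197.

Q̄_A / Q̄_B ≈ 1.20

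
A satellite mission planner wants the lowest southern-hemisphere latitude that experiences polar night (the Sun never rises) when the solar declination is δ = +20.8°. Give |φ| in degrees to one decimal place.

|φ| = 69.2°

Polar night requires cos H₀ = −tan φ tan δ ≥ 1, i.e. tan φ tan δ ≤ −1.
The boundary is |tan φ| · |tan δ| = 1, so |φ| = 90° − |δ| = 90° − 20.8° = 69.2° in the southern hemisphere.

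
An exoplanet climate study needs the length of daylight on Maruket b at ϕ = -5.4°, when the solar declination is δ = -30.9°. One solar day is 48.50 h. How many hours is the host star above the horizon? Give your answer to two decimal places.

25.12 h

cos h₀ = −tan ϕ · tan δ = −tan(-5.4°) × tan(-30.900°) = -0.0566, so h₀ = 1.6274 rad = 93.24°.
Daylight = 2h₀/(2π) × 48.50 h = (1.6274/π) × 48.50 = 25.12 h.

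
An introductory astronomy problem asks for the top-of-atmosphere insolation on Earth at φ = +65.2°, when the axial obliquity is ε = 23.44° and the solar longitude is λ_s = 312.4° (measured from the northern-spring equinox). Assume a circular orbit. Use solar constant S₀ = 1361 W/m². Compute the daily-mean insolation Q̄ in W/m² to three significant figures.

Solar declination: sin δ = sin ε · sin λ_s = sin 23.44° × sin 312.4° = -0.29375, so δ = -17.083°.
cos H₀ = −tan(+65.2°) tan(-17.083°) = 0.6651, H₀ = 0.8432 rad.
Bracket: H₀ sin φ sin δ + cos φ cos δ sin H₀ = 0.8432×0.90778×-0.29375 + 0.41945×0.95588×0.74678 = -0.224848 + 0.299417 = 0.074569.
Q̄ = (S₀/π) × [bracket] = (1361/π) × 0.074569 = 32.30 W/m².

Q̄ ≈ 32.3 W/m²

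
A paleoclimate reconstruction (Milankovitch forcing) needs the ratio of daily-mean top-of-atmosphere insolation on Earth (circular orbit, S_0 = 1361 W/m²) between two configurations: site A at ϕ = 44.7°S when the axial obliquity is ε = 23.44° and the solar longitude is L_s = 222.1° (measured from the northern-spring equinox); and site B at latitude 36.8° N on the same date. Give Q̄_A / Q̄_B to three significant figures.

Q̄_A / Q̄_B ≈ 1.87

— Configuration A (ϕ=-44.7°):
Solar declination: sin δ = sin ε · sin L_s = sin 23.44° × sin 222.1° = -0.26669, so δ = -15.467°.
cos h₀ = −tan(-44.7°) tan(-15.467°) = -0.2738, h₀ = 1.8482 rad.
Bracket: h₀ sin ϕ sin δ + cos ϕ cos δ sin h₀ = 1.8482×-0.70339×-0.26669 + 0.71080×0.96378×0.96178 = 0.346698 + 0.658872 = 1.005570.
Q̄ = (S_0/π) × [bracket] = (1361/π) × 1.005570 = 435.63 W/m².
— Configuration B (ϕ=+36.8°):
cos h₀ = −tan(+36.8°) tan(-15.467°) = 0.2070, h₀ = 1.3623 rad.
Bracket: h₀ sin ϕ sin δ + cos ϕ cos δ sin h₀ = 1.3623×0.59902×-0.26669 + 0.80073×0.96378×0.97834 = -0.217631 + 0.755012 = 0.537381.
Q̄ = (S_0/π) × [bracket] = (1361/π) × 0.537381 = 232.80 W/m².
Ratio Q̄_A / Q̄_B = 435.63 / 232.80 = 1.871.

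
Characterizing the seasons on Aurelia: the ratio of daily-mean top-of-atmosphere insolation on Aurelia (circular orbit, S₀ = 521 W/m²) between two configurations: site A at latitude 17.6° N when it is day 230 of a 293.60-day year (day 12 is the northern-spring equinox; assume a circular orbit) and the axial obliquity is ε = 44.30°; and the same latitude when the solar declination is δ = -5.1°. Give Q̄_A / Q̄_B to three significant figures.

— Configuration A (φ=+17.6°):
Solar longitude: λ_s = 360° × (230 − 12)/293.60 = 267.302°.
sin δ = sin 44.30° × sin 267.302° = -0.69764, so δ = -44.238°.
cos H₀ = −tan(+17.6°) tan(-44.238°) = 0.3089, H₀ = 1.2568 rad.
Bracket: H₀ sin φ sin δ + cos φ cos δ sin H₀ = 1.2568×0.30237×-0.69764 + 0.95319×0.71645×0.95110 = -0.265116 + 0.649519 = 0.384403.
Q̄ = (S₀/π) × [bracket] = (521/π) × 0.384403 = 63.749 W/m².
— Configuration B (φ=+17.6°):
cos H₀ = −tan(+17.6°) tan(-5.100°) = 0.0283, H₀ = 1.5425 rad.
Bracket: H₀ sin φ sin δ + cos φ cos δ sin H₀ = 1.5425×0.30237×-0.08889 + 0.95319×0.99604×0.99960 = -0.041459 + 0.949036 = 0.907577.
Q̄ = (S₀/π) × [bracket] = (521/π) × 0.907577 = 150.51 W/m².
Ratio Q̄_A / Q̄_B = 63.749 / 150.51 = 0.4236.

Q̄_A / Q̄_B ≈ 0.424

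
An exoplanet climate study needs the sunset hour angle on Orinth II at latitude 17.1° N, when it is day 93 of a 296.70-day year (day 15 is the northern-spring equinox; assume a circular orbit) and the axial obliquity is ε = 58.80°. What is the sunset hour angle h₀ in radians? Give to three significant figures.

h₀ = 2.10 rad

Solar longitude: L_s = 360° × (93 − 15)/296.70 = 94.641°.
sin δ = sin 58.80° × sin 94.641° = 0.85256, so δ = +58.491°.
cos h₀ = −tan ϕ · tan δ = −tan(+17.1°) × tan(+58.491°) = -0.5018, so h₀ = 2.0965 rad = 120.12°.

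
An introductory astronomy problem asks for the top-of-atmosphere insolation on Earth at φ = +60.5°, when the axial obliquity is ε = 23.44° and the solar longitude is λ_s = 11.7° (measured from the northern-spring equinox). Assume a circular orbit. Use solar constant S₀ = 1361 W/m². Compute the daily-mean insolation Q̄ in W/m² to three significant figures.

Solar declination: sin δ = sin ε · sin λ_s = sin 23.44° × sin 11.7° = 0.08067, so δ = +4.627°.
cos H₀ = −tan(+60.5°) tan(+4.627°) = -0.1430, H₀ = 1.7143 rad.
Bracket: H₀ sin φ sin δ + cos φ cos δ sin H₀ = 1.7143×0.87036×0.08067 + 0.49242×0.99674×0.98972 = 0.120364 + 0.485769 = 0.606133.
Q̄ = (S₀/π) × [bracket] = (1361/π) × 0.606133 = 262.6 W/m².

Q̄ ≈ 263 W/m²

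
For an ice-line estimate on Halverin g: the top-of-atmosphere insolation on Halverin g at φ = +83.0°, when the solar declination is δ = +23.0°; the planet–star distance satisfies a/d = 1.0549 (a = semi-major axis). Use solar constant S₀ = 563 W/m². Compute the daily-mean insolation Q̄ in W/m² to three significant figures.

cos H₀ = −tan(+83.0°) tan(+23.000°) = -3.4571 ≤ −1 ⇒ polar day, H₀ = π.
Bracket: H₀ sin φ sin δ + cos φ cos δ sin H₀ = 3.1416×0.99255×0.39073 + 0.12187×0.92050×0.00000 = 1.218372 + 0.000000 = 1.218372.
Inverse-square distance factor (a/d)² = 1.0549² = 1.112814.
Q̄ = (S₀/π) × 1.112814 × [bracket] = (563/π) × 1.112814 × 1.218372 = 243.0 W/m².

Q̄ ≈ 243 W/m²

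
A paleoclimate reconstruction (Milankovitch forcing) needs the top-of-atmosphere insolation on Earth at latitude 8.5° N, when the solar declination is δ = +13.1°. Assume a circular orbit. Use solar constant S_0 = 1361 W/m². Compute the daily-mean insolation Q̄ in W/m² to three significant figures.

Q̄ ≈ 440 W/m²

cos h₀ = −tan(+8.5°) tan(+13.100°) = -0.0348, h₀ = 1.6056 rad.
Bracket: h₀ sin ϕ sin δ + cos ϕ cos δ sin h₀ = 1.6056×0.14781×0.22665 + 0.98902×0.97398×0.99940 = 0.053789 + 0.962708 = 1.016497.
Q̄ = (S_0/π) × [bracket] = (1361/π) × 1.016497 = 440.4 W/m².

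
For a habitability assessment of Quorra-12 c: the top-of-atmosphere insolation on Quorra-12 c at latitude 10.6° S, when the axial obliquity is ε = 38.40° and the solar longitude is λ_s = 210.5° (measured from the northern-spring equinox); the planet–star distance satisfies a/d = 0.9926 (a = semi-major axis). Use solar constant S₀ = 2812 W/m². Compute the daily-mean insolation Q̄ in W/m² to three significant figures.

Q̄ ≈ 905 W/m²

Solar declination: sin δ = sin ε · sin λ_s = sin 38.40° × sin 210.5° = -0.31526, so δ = -18.376°.
cos H₀ = −tan(-10.6°) tan(-18.376°) = -0.0622, H₀ = 1.6330 rad.
Bracket: H₀ sin φ sin δ + cos φ cos δ sin H₀ = 1.6330×-0.18395×-0.31526 + 0.98294×0.94901×0.99807 = 0.094701 + 0.931020 = 1.025721.
Inverse-square distance factor (a/d)² = 0.9926² = 0.985255.
Q̄ = (S₀/π) × 0.985255 × [bracket] = (2812/π) × 0.985255 × 1.025721 = 904.6 W/m².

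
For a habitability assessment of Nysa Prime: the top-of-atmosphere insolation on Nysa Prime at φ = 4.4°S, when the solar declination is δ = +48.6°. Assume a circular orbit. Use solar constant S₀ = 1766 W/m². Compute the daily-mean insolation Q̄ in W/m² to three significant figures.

cos H₀ = −tan(-4.4°) tan(+48.600°) = 0.0873, H₀ = 1.4834 rad.
Bracket: H₀ sin φ sin δ + cos φ cos δ sin H₀ = 1.4834×-0.07672×0.75011 + 0.99705×0.66131×0.99618 = -0.085367 + 0.656840 = 0.571473.
Q̄ = (S₀/π) × [bracket] = (1766/π) × 0.571473 = 321.2 W/m².

Q̄ ≈ 321 W/m²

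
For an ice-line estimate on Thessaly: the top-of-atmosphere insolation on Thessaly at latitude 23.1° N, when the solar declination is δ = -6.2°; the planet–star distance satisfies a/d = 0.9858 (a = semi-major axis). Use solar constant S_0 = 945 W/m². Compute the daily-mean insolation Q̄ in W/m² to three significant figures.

cos h₀ = −tan(+23.1°) tan(-6.200°) = 0.0463, h₀ = 1.5244 rad.
Bracket: h₀ sin ϕ sin δ + cos ϕ cos δ sin h₀ = 1.5244×0.39234×-0.10800 + 0.91982×0.99415×0.99893 = -0.064593 + 0.913461 = 0.848868.
Inverse-square distance factor (a/d)² = 0.9858² = 0.971802.
Q̄ = (S_0/π) × 0.971802 × [bracket] = (945/π) × 0.971802 × 0.848868 = 248.1 W/m².

Q̄ ≈ 248 W/m²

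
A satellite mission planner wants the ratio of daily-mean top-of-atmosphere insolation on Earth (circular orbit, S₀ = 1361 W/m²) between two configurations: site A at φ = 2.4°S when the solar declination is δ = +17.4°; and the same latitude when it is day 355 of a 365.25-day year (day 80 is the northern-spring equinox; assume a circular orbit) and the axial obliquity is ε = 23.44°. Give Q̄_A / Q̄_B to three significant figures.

Q̄_A / Q̄_B ≈ 0.990

— Configuration A (φ=-2.4°):
cos H₀ = −tan(-2.4°) tan(+17.400°) = 0.0131, H₀ = 1.5577 rad.
Bracket: H₀ sin φ sin δ + cos φ cos δ sin H₀ = 1.5577×-0.04188×0.29904 + 0.99912×0.95424×0.99991 = -0.019508 + 0.953314 = 0.933806.
Q̄ = (S₀/π) × [bracket] = (1361/π) × 0.933806 = 404.54 W/m².
— Configuration B (φ=-2.4°):
Solar longitude: λ_s = 360° × (355 − 80)/365.25 = 271.047°.
sin δ = sin 23.44° × sin 271.047° = -0.39772, so δ = -23.436°.
cos H₀ = −tan(-2.4°) tan(-23.436°) = -0.0182, H₀ = 1.5890 rad.
Bracket: H₀ sin φ sin δ + cos φ cos δ sin H₀ = 1.5890×-0.04188×-0.39772 + 0.99912×0.91751×0.99983 = 0.026467 + 0.916547 = 0.943014.
Q̄ = (S₀/π) × [bracket] = (1361/π) × 0.943014 = 408.53 W/m².
Ratio Q̄_A / Q̄_B = 404.54 / 408.53 = 0.9902.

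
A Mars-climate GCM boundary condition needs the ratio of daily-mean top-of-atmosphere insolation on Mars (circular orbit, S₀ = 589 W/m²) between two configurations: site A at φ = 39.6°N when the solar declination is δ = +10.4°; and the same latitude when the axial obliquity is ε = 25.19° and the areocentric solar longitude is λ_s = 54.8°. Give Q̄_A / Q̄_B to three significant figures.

Q̄_A / Q̄_B ≈ 0.857

— Configuration A (φ=+39.6°):
cos H₀ = −tan(+39.6°) tan(+10.400°) = -0.1518, H₀ = 1.7232 rad.
Bracket: H₀ sin φ sin δ + cos φ cos δ sin H₀ = 1.7232×0.63742×0.18052 + 0.77051×0.98357×0.98841 = 0.198284 + 0.749067 = 0.947351.
Q̄ = (S₀/π) × [bracket] = (589/π) × 0.947351 = 177.61 W/m².
— Configuration B (φ=+39.6°):
sin δ = sin 25.19° × sin 54.8° = 0.34779, so δ = +20.352°.
cos H₀ = −tan(+39.6°) tan(+20.352°) = -0.3069, H₀ = 1.8827 rad.
Bracket: H₀ sin φ sin δ + cos φ cos δ sin H₀ = 1.8827×0.63742×0.34779 + 0.77051×0.93757×0.95175 = 0.417373 + 0.687551 = 1.104924.
Q̄ = (S₀/π) × [bracket] = (589/π) × 1.104924 = 207.16 W/m².
Ratio Q̄_A / Q̄_B = 177.61 / 207.16 = 0.8574.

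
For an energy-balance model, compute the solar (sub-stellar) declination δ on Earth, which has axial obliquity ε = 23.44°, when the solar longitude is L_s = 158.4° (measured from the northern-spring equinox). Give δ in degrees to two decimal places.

δ = +8.42°

sin δ = sin ε · sin L_s = sin 23.44° × sin 158.4° = 0.146436.
δ = arcsin(0.146436) = +8.42°.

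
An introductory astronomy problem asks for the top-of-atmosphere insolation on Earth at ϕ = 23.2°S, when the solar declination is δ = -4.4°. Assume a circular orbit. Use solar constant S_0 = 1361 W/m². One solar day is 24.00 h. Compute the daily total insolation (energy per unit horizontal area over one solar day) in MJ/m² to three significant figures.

36.1 MJ/m²

cos h₀ = −tan(-23.2°) tan(-4.400°) = -0.0330, h₀ = 1.6038 rad.
Bracket: h₀ sin ϕ sin δ + cos ϕ cos δ sin h₀ = 1.6038×-0.39394×-0.07672 + 0.91914×0.99705×0.99946 = 0.048472 + 0.915934 = 0.964406.
Q̄ = (S_0/π) × [bracket] = (1361/π) × 0.964406 = 417.80 W/m².
Daily total = Q̄ × 24.00 h × 3600 s/h = 417.80 × 24.00 × 3600 / 10⁶ = 36.10 MJ/m².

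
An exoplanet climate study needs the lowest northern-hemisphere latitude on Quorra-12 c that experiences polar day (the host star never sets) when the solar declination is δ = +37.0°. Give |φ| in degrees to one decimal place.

|φ| = 53.0°

Polar day requires cos H₀ = −tan φ tan δ ≤ −1, i.e. tan φ tan δ ≥ 1.
The boundary is |tan φ| · |tan δ| = 1, so |φ| = 90° − |δ| = 90° − 37.0° = 53.0° in the northern hemisphere.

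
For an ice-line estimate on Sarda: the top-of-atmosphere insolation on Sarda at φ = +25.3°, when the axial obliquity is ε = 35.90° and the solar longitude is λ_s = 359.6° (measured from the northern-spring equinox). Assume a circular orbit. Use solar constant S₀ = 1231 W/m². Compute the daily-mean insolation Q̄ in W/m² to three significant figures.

Solar declination: sin δ = sin ε · sin λ_s = sin 35.90° × sin 359.6° = -0.00409, so δ = -0.235°.
cos H₀ = −tan(+25.3°) tan(-0.235°) = 0.0019, H₀ = 1.5689 rad.
Bracket: H₀ sin φ sin δ + cos φ cos δ sin H₀ = 1.5689×0.42736×-0.00409 + 0.90408×0.99999×1.00000 = -0.002742 + 0.904071 = 0.901329.
Q̄ = (S₀/π) × [bracket] = (1231/π) × 0.901329 = 353.2 W/m².

Q̄ ≈ 353 W/m²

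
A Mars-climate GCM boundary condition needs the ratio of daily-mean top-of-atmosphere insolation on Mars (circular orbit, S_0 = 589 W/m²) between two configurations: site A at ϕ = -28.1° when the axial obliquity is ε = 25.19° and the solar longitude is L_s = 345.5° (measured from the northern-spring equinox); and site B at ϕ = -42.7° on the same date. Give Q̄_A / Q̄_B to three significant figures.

— Configuration A (ϕ=-28.1°):
Solar declination: sin δ = sin ε · sin L_s = sin 25.19° × sin 345.5° = -0.10657, so δ = -6.117°.
cos h₀ = −tan(-28.1°) tan(-6.117°) = -0.0572, h₀ = 1.6281 rad.
Bracket: h₀ sin ϕ sin δ + cos ϕ cos δ sin h₀ = 1.6281×-0.47101×-0.10657 + 0.88213×0.99431×0.99836 = 0.081723 + 0.875672 = 0.957395.
Q̄ = (S_0/π) × [bracket] = (589/π) × 0.957395 = 179.50 W/m².
— Configuration B (ϕ=-42.7°):
cos h₀ = −tan(-42.7°) tan(-6.117°) = -0.0989, h₀ = 1.6699 rad.
Bracket: h₀ sin ϕ sin δ + cos ϕ cos δ sin h₀ = 1.6699×-0.67816×-0.10657 + 0.73491×0.99431×0.99510 = 0.120686 + 0.727148 = 0.847834.
Q̄ = (S_0/π) × [bracket] = (589/π) × 0.847834 = 158.96 W/m².
Ratio Q̄_A / Q̄_B = 179.50 / 158.96 = 1.129.

Q̄_A / Q̄_B ≈ 1.13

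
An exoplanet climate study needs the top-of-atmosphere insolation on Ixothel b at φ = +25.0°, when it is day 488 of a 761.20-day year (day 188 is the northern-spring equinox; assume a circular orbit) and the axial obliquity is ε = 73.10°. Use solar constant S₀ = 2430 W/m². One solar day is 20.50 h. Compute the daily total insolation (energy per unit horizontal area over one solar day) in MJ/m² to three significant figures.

Solar longitude: λ_s = 360° × (488 − 188)/761.20 = 141.881°.
sin δ = sin 73.10° × sin 141.881° = 0.59063, so δ = +36.202°.
cos H₀ = −tan(+25.0°) tan(+36.202°) = -0.3413, H₀ = 1.9191 rad.
Bracket: H₀ sin φ sin δ + cos φ cos δ sin H₀ = 1.9191×0.42262×0.59063 + 0.90631×0.80694×0.93995 = 0.479030 + 0.687421 = 1.166451.
Q̄ = (S₀/π) × [bracket] = (2430/π) × 1.166451 = 902.24 W/m².
Daily total = Q̄ × 20.50 h × 3600 s/h = 902.24 × 20.50 × 3600 / 10⁶ = 66.59 MJ/m².

66.6 MJ/m²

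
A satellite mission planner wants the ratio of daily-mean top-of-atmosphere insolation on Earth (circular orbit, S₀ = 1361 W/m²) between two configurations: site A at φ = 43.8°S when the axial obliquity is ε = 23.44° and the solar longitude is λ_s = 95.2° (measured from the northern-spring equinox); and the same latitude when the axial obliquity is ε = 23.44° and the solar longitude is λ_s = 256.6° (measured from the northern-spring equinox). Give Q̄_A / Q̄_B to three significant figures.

— Configuration A (φ=-43.8°):
Solar declination: sin δ = sin ε · sin λ_s = sin 23.44° × sin 95.2° = 0.39615, so δ = +23.338°.
cos H₀ = −tan(-43.8°) tan(+23.338°) = 0.4137, H₀ = 1.1442 rad.
Bracket: H₀ sin φ sin δ + cos φ cos δ sin H₀ = 1.1442×-0.69214×0.39615 + 0.72176×0.91819×0.91039 = -0.313730 + 0.603327 = 0.289597.
Q̄ = (S₀/π) × [bracket] = (1361/π) × 0.289597 = 125.46 W/m².
— Configuration B (φ=-43.8°):
Solar declination: sin δ = sin ε · sin λ_s = sin 23.44° × sin 256.6° = -0.38696, so δ = -22.765°.
cos H₀ = −tan(-43.8°) tan(-22.765°) = -0.4024, H₀ = 1.9850 rad.
Bracket: H₀ sin φ sin δ + cos φ cos δ sin H₀ = 1.9850×-0.69214×-0.38696 + 0.72176×0.92210×0.91545 = 0.531644 + 0.609264 = 1.140908.
Q̄ = (S₀/π) × [bracket] = (1361/π) × 1.140908 = 494.26 W/m².
Ratio Q̄_A / Q̄_B = 125.46 / 494.26 = 0.2538.

Q̄_A / Q̄_B ≈ 0.254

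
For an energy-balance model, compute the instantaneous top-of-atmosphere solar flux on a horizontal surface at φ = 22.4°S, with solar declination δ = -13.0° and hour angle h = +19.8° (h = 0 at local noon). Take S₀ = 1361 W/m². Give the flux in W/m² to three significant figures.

cos θ_z = sin φ sin δ + cos φ cos δ cos h = 0.085722 + 0.847592 = 0.933314.
Flux = S₀ · cos θ_z = 1361 × 0.933314 = 1270 W/m².

1.27e+03 W/m²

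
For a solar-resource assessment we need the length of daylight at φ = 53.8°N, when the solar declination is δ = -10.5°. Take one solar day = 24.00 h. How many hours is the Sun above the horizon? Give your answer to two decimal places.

10.04 h

cos H₀ = −tan φ · tan δ = −tan(+53.8°) × tan(-10.500°) = 0.2532, so H₀ = 1.3148 rad = 75.33°.
Daylight = 2H₀/(2π) × 24.00 h = (1.3148/π) × 24.00 = 10.04 h.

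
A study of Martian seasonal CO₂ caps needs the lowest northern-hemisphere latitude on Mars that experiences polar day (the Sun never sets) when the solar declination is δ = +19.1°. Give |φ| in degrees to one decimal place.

|φ| = 70.9°

Polar day requires cos H₀ = −tan φ tan δ ≤ −1, i.e. tan φ tan δ ≥ 1.
The boundary is |tan φ| · |tan δ| = 1, so |φ| = 90° − |δ| = 90° − 19.1° = 70.9° in the northern hemisphere.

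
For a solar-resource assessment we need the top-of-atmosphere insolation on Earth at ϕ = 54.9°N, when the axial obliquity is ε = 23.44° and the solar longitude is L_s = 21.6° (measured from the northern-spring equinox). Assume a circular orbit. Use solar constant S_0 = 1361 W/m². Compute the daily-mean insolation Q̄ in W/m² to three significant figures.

Solar declination: sin δ = sin ε · sin L_s = sin 23.44° × sin 21.6° = 0.14644, so δ = +8.420°.
cos h₀ = −tan(+54.9°) tan(+8.420°) = -0.2106, h₀ = 1.7830 rad.
Bracket: h₀ sin ϕ sin δ + cos ϕ cos δ sin h₀ = 1.7830×0.81815×0.14644 + 0.57501×0.98922×0.97757 = 0.213621 + 0.556053 = 0.769674.
Q̄ = (S_0/π) × [bracket] = (1361/π) × 0.769674 = 333.4 W/m².

Q̄ ≈ 333 W/m²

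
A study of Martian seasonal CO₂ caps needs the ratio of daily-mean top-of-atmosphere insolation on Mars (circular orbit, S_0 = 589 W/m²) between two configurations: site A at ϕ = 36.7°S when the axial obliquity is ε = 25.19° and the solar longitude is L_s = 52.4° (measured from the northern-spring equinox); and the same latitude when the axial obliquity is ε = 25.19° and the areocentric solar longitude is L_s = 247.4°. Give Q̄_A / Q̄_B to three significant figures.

Q̄_A / Q̄_B ≈ 0.407

— Configuration A (ϕ=-36.7°):
Solar declination: sin δ = sin ε · sin L_s = sin 25.19° × sin 52.4° = 0.33722, so δ = +19.707°.
cos h₀ = −tan(-36.7°) tan(+19.707°) = 0.2670, h₀ = 1.3005 rad.
Bracket: h₀ sin ϕ sin δ + cos ϕ cos δ sin h₀ = 1.3005×-0.59763×0.33722 + 0.80178×0.94143×0.96370 = -0.262093 + 0.727420 = 0.465327.
Q̄ = (S_0/π) × [bracket] = (589/π) × 0.465327 = 87.242 W/m².
— Configuration B (ϕ=-36.7°):
sin δ = sin 25.19° × sin 247.4° = -0.39294, so δ = -23.137°.
cos h₀ = −tan(-36.7°) tan(-23.137°) = -0.3185, h₀ = 1.8949 rad.
Bracket: h₀ sin ϕ sin δ + cos ϕ cos δ sin h₀ = 1.8949×-0.59763×-0.39294 + 0.80178×0.91956×0.94792 = 0.444985 + 0.698887 = 1.143872.
Q̄ = (S_0/π) × [bracket] = (589/π) × 1.143872 = 214.46 W/m².
Ratio Q̄_A / Q̄_B = 87.242 / 214.46 = 0.4068.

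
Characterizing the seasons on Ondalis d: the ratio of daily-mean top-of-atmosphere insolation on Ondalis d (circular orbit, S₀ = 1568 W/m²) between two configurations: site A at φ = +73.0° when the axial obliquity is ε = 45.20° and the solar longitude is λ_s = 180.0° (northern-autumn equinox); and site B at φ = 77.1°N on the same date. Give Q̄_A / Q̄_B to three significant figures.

Q̄_A / Q̄_B ≈ 1.31

— Configuration A (φ=+73.0°):
Solar declination: sin δ = sin ε · sin λ_s = sin 45.20° × sin 180.0° = 0.00000, so δ = +0.000°.
cos H₀ = −tan(+73.0°) tan(+0.000°) = -0.0000, H₀ = 1.5708 rad.
Bracket: H₀ sin φ sin δ + cos φ cos δ sin H₀ = 1.5708×0.95630×0.00000 + 0.29237×1.00000×1.00000 = 0.000000 + 0.292370 = 0.292370.
Q̄ = (S₀/π) × [bracket] = (1568/π) × 0.292370 = 145.92 W/m².
— Configuration B (φ=+77.1°):
cos H₀ = −tan(+77.1°) tan(+0.000°) = -0.0000, H₀ = 1.5708 rad.
Bracket: H₀ sin φ sin δ + cos φ cos δ sin H₀ = 1.5708×0.97476×0.00000 + 0.22325×1.00000×1.00000 = 0.000000 + 0.223250 = 0.223250.
Q̄ = (S₀/π) × [bracket] = (1568/π) × 0.223250 = 111.43 W/m².
Ratio Q̄_A / Q̄_B = 145.92 / 111.43 = 1.310.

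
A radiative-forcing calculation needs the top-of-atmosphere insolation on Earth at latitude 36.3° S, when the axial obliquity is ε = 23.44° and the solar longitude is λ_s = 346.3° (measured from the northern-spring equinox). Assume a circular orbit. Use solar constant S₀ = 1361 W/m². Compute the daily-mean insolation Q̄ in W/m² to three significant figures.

Q̄ ≈ 386 W/m²

Solar declination: sin δ = sin ε · sin λ_s = sin 23.44° × sin 346.3° = -0.09421, so δ = -5.406°.
cos H₀ = −tan(-36.3°) tan(-5.406°) = -0.0695, H₀ = 1.6404 rad.
Bracket: H₀ sin φ sin δ + cos φ cos δ sin H₀ = 1.6404×-0.59201×-0.09421 + 0.80593×0.99555×0.99758 = 0.091490 + 0.800402 = 0.891892.
Q̄ = (S₀/π) × [bracket] = (1361/π) × 0.891892 = 386.4 W/m².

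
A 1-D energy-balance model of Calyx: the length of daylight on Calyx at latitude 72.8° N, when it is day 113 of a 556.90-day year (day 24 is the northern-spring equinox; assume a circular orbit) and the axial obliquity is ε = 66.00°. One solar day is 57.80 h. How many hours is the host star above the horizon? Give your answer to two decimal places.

Solar longitude: λ_s = 360° × (113 − 24)/556.90 = 57.533°.
sin δ = sin 66.00° × sin 57.533° = 0.77076, so δ = +50.422°.
Sunrise equation: cos H₀ = −tan φ · tan δ = -3.9080 ≤ −1, so the host star never sets (polar day) and H₀ = π.
Daylight = 2H₀/(2π) × 57.80 h = (3.1416/π) × 57.80 = 57.80 h.

57.80 h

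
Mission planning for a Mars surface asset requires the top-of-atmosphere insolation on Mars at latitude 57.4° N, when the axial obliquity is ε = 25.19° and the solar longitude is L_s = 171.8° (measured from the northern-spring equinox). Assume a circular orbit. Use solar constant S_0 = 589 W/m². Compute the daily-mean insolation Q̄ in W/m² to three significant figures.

Solar declination: sin δ = sin ε · sin L_s = sin 25.19° × sin 171.8° = 0.06071, so δ = +3.480°.
cos h₀ = −tan(+57.4°) tan(+3.480°) = -0.0951, h₀ = 1.6660 rad.
Bracket: h₀ sin ϕ sin δ + cos ϕ cos δ sin h₀ = 1.6660×0.84245×0.06071 + 0.53877×0.99816×0.99547 = 0.085208 + 0.535343 = 0.620551.
Q̄ = (S_0/π) × [bracket] = (589/π) × 0.620551 = 116.3 W/m².

Q̄ ≈ 116 W/m²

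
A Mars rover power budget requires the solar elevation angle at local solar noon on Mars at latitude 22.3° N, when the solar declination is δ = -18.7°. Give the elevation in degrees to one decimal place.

49.0°

At local noon the hour angle is zero, so the zenith angle equals |ϕ − δ| = |+22.3° − (-18.700°)| = 41.000°.
Elevation = 90° − 41.000° = 49.0°.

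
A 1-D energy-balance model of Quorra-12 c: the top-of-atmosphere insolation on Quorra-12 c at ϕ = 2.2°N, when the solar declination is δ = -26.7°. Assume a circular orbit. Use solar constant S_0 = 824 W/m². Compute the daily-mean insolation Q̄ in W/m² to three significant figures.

Q̄ ≈ 227 W/m²

cos h₀ = −tan(+2.2°) tan(-26.700°) = 0.0193, h₀ = 1.5515 rad.
Bracket: h₀ sin ϕ sin δ + cos ϕ cos δ sin h₀ = 1.5515×0.03839×-0.44932 + 0.99926×0.89337×0.99981 = -0.026762 + 0.892539 = 0.865777.
Q̄ = (S_0/π) × [bracket] = (824/π) × 0.865777 = 227.1 W/m².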